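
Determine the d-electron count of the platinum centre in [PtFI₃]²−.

Summing ligand charges against the −2 overall charge gives an oxidation state of +2 for platinum.
Group 10 minus oxidation state 2 gives a d⁸ configuration.

d8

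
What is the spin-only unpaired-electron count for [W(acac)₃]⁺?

Summing ligand charges against the +1 overall charge gives an oxidation state of +4 for tungsten.
W sits in group 6, so the d-electron count is 6 − 4 = 2.
Counting donor atoms: 3×acetylacetonate (bidentate) → 6 donors. Coordination number = 6.
In an octahedral field the d² configuration is t₂g²e_g⁰ (only one arrangement possible), giving 2 unpaired electrons.

2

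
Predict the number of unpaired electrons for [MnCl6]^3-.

4

Each chloride is −1; balancing the −3 overall charge requires Mn(III).
Group 7 minus oxidation state 3 gives a d⁴ configuration.
The spin state decides the count: Chloride is a weak-field ligand for a first-row metal, so the complex is high-spin.
An octahedral high-spin d⁴ ion is t₂g³e_g¹, giving 4 unpaired electrons.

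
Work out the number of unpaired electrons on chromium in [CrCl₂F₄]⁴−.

Summing ligand charges against the −4 overall charge gives an oxidation state of +2 for chromium.
Group 6 minus oxidation state 2 gives a d⁴ configuration.
The spin state decides the count: Chloride and fluoride are weak-field ligands for a first-row metal, so the complex is high-spin.
An octahedral high-spin d⁴ ion is t₂g³e_g¹, giving 4 unpaired electrons.

4 unpaired electrons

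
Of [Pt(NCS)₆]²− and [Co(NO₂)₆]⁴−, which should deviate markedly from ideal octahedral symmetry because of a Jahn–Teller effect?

[Pt(NCS)₆]²−: Ligand charges: each isothiocyanate is −1. With an overall charge of −2 the platinum centre must be in the +4 oxidation state. Group 10 minus oxidation state 4 gives a d⁶ configuration. A 5d ion has a large Δₒ and is invariably low-spin. The d⁶ configuration leaves the e_g set evenly filled (or empty) — no strong Jahn–Teller driving force.
[Co(NO₂)₆]⁴−: Ligand charges: each nitro (N-bound nitrite) is −1. With an overall charge of −4 the cobalt centre must be in the +2 oxidation state. Co sits in group 9, so the d-electron count is 9 − 2 = 7. Nitro (N-bound nitrite) is a strong-field ligand (high in the spectrochemical series) for a first-row metal, so the complex is low-spin. The t₂g⁶e_g¹ (low-spin) configuration has an unevenly filled e_g set; the Jahn–Teller theorem predicts a tetragonal distortion (typically axial elongation) to lift the degeneracy.

[Co(NO₂)₆]⁴−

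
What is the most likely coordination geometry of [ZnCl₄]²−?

Summing ligand charges against the −2 overall charge gives an oxidation state of +2 for zinc.
Group 12 minus oxidation state 2 gives a d¹⁰ configuration.
Coordination number: 4.
A d¹⁰ ion has no crystal-field stabilisation preference between square planar and tetrahedral, so four ligands adopt the sterically favoured tetrahedral geometry.

tetrahedral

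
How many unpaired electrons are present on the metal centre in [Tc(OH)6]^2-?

3

Summing ligand charges against the −2 overall charge gives an oxidation state of +4 for technetium.
Tc sits in group 7, so the d-electron count is 7 − 4 = 3.
In an octahedral field the d³ configuration is t₂g³e_g⁰ (only one arrangement possible), giving 3 unpaired electrons.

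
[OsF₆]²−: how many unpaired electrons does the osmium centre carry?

2 unpaired electrons

Each fluoride is −1; balancing the −2 overall charge requires Os(IV).
Group 8 minus oxidation state 4 gives a d⁴ configuration.
The spin state decides the count: a 5d ion has a large Δₒ and is invariably low-spin.
An octahedral low-spin d⁴ ion is t₂g⁴e_g⁰, giving 2 unpaired electrons.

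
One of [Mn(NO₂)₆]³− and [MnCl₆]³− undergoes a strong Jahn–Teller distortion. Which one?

[MnCl₆]³−

[Mn(NO₂)₆]³−: Ligand charges: each nitro (N-bound nitrite) is −1. With an overall charge of −3 the manganese centre must be in the +3 oxidation state. Manganese is a group-7 element; Mn(III) is therefore d⁴. Nitro (N-bound nitrite) is a strong-field ligand (high in the spectrochemical series) for a first-row metal, so the complex is low-spin. The d⁴ configuration leaves the e_g set evenly filled (or empty) — no strong Jahn–Teller driving force.
[MnCl₆]³−: Ligand charges: each chloride is −1. With an overall charge of −3 the manganese centre must be in the +3 oxidation state. Manganese is a group-7 element; Mn(III) is therefore d⁴. Chloride is a weak-field ligand for a first-row metal, so the complex is high-spin. The t₂g³e_g¹ (high-spin) configuration has an unevenly filled e_g set; the Jahn–Teller theorem predicts a tetragonal distortion (typically axial elongation) to lift the degeneracy.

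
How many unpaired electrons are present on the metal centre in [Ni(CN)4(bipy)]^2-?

Each cyanide is −1; 2,2′-bipyridine is neutral; balancing the −2 overall charge requires Ni(II).
Group 10 minus oxidation state 2 gives a d⁸ configuration.
Counting donor atoms: 4×cyanide (monodentate) → 4 donors; 1×2,2′-bipyridine (bidentate) → 2 donors. Coordination number = 6.
In an octahedral field the d⁸ configuration is t₂g⁶e_g² (only one arrangement possible), giving 2 unpaired electrons.

2 unpaired electrons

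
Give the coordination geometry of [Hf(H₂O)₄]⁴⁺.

tetrahedral

Water is neutral; balancing the +4 overall charge requires Hf(IV).
Group 4 minus oxidation state 4 gives a d⁰ configuration.
Coordination number: 4.
A d⁰ ion has no crystal-field stabilisation preference between square planar and tetrahedral, so four ligands adopt the sterically favoured tetrahedral geometry.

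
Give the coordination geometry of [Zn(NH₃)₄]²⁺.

Summing ligand charges against the +2 overall charge gives an oxidation state of +2 for zinc.
Zinc is a group-12 element; Zn(II) is therefore d¹⁰.
Coordination number: 4.
A d¹⁰ ion has no crystal-field stabilisation preference between square planar and tetrahedral, so four ligands adopt the sterically favoured tetrahedral geometry.

tetrahedral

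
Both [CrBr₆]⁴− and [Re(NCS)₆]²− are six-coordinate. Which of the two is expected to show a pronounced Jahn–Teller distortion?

[CrBr₆]⁴−: Each bromide is −1; balancing the −4 overall charge requires Cr(II). Cr sits in group 6, so the d-electron count is 6 − 2 = 4. Bromide is a weak-field ligand for a first-row metal, so the complex is high-spin. The t₂g³e_g¹ (high-spin) configuration has an unevenly filled e_g set; the Jahn–Teller theorem predicts a tetragonal distortion (typically axial elongation) to lift the degeneracy.
[Re(NCS)₆]²−: Each isothiocyanate is −1; balancing the −2 overall charge requires Re(IV). Group 7 minus oxidation state 4 gives a d³ configuration. The d³ configuration leaves the e_g set evenly filled (or empty) — no strong Jahn–Teller driving force.

[CrBr₆]⁴−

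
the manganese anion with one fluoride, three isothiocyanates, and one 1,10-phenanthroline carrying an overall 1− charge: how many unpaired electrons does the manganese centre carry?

Summing ligand charges against the −1 overall charge gives an oxidation state of +3 for manganese.
Group 7 minus oxidation state 3 gives a d⁴ configuration.
Counting donor atoms: 1×fluoride (monodentate) → 1 donor; 3×isothiocyanate (monodentate) → 3 donors; 1×1,10-phenanthroline (bidentate) → 2 donors. Coordination number = 6.
The spin state decides the count: Fluoride and isothiocyanate are weak-field ligands for a first-row metal, so the complex is high-spin.
An octahedral high-spin d⁴ ion is t₂g³e_g¹, giving 4 unpaired electrons.

4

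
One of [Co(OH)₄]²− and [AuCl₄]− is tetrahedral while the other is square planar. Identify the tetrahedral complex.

For [Co(OH)₄]²−: Each hydroxide is −1; balancing the −2 overall charge requires Co(II). Cobalt is a group-9 element; Co(II) is therefore d⁷. For a high-spin 3d d⁷ ion with weak-field ligands the small Δₜ gives little square-planar CFSE advantage, so four ligands adopt the sterically favoured tetrahedral geometry. → tetrahedral.
For [AuCl₄]−: Each chloride is −1; balancing the −1 overall charge requires Au(III). Group 11 minus oxidation state 3 gives a d⁸ configuration. A 5d d⁸ ion has a large crystal-field splitting; square planar leaves the high-energy d_{x²−y²} orbital empty and maximises CFSE. → square planar.

[Co(OH)₄]²−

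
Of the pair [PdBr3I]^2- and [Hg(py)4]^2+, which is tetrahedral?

[Hg(py)4]^2+

For [PdBr3I]^2-: Each bromide is −1; each iodide is −1; balancing the −2 overall charge requires Pd(II). Group 10 minus oxidation state 2 gives a d⁸ configuration. A 4d d⁸ ion has a large crystal-field splitting; square planar leaves the high-energy d_{x²−y²} orbital empty and maximises CFSE. → square planar.
For [Hg(py)4]^2+: Ligand charges: pyridine is neutral. With an overall charge of +2 the mercury centre must be in the +2 oxidation state. Group 12 minus oxidation state 2 gives a d¹⁰ configuration. A d¹⁰ ion has no crystal-field stabilisation preference between square planar and tetrahedral, so four ligands adopt the sterically favoured tetrahedral geometry. → tetrahedral.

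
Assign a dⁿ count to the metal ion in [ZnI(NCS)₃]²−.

d¹⁰

Each iodide is −1; each isothiocyanate is −1; balancing the −2 overall charge requires Zn(II).
Group 12 minus oxidation state 2 gives a d¹⁰ configuration.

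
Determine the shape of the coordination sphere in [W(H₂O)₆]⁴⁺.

Ligand charges: water is neutral. With an overall charge of +4 the tungsten centre must be in the +4 oxidation state.
Group 6 minus oxidation state 4 gives a d² configuration.
Coordination number: 6.
Six donors around a single metal centre give an octahedral coordination sphere.

octahedral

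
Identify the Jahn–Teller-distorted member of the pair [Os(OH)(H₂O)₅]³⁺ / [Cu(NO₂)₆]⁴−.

[Os(OH)(H₂O)₅]³⁺: Ligand charges: each hydroxide is −1; water is neutral. With an overall charge of +3 the osmium centre must be in the +4 oxidation state. Osmium is a group-8 element; Os(IV) is therefore d⁴. A 5d ion has a large Δₒ and is invariably low-spin. The d⁴ configuration leaves the e_g set evenly filled (or empty) — no strong Jahn–Teller driving force.
[Cu(NO₂)₆]⁴−: Summing ligand charges against the −4 overall charge gives an oxidation state of +2 for copper. Copper is a group-11 element; Cu(II) is therefore d⁹. The t₂g⁶e_g³ configuration has an unevenly filled e_g set; the Jahn–Teller theorem predicts a tetragonal distortion (typically axial elongation) to lift the degeneracy.

[Cu(NO₂)₆]⁴−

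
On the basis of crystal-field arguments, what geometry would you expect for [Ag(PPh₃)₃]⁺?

trigonal planar

Triphenylphosphine is neutral; balancing the +1 overall charge requires Ag(I).
Group 11 minus oxidation state 1 gives a d¹⁰ configuration.
Coordination number: 3.
Three ligands around a d¹⁰ centre minimise repulsion in a trigonal-planar arrangement.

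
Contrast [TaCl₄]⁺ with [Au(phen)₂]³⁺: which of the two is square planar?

For [TaCl₄]⁺: Summing ligand charges against the +1 overall charge gives an oxidation state of +5 for tantalum. Group 5 minus oxidation state 5 gives a d⁰ configuration. A d⁰ ion has no crystal-field stabilisation preference between square planar and tetrahedral, so four ligands adopt the sterically favoured tetrahedral geometry. → tetrahedral.
For [Au(phen)₂]³⁺: Ligand charges: 1,10-phenanthroline is neutral. With an overall charge of +3 the gold centre must be in the +3 oxidation state. Gold is a group-11 element; Au(III) is therefore d⁸. A 5d d⁸ ion has a large crystal-field splitting; square planar leaves the high-energy d_{x²−y²} orbital empty and maximises CFSE. → square planar.

[Au(phen)₂]³⁺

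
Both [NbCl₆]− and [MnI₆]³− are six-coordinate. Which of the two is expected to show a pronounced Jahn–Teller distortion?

[NbCl₆]−: Each chloride is −1; balancing the −1 overall charge requires Nb(V). Nb sits in group 5, so the d-electron count is 5 − 5 = 0. The d⁰ configuration leaves the e_g set evenly filled (or empty) — no strong Jahn–Teller driving force.
[MnI₆]³−: Summing ligand charges against the −3 overall charge gives an oxidation state of +3 for manganese. Manganese is a group-7 element; Mn(III) is therefore d⁴. Iodide is a weak-field ligand for a first-row metal, so the complex is high-spin. The t₂g³e_g¹ (high-spin) configuration has an unevenly filled e_g set; the Jahn–Teller theorem predicts a tetragonal distortion (typically axial elongation) to lift the degeneracy.

[MnI₆]³−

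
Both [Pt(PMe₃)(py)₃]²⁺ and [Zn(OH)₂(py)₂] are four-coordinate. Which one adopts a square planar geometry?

[Pt(PMe₃)(py)₃]²⁺

For [Pt(PMe₃)(py)₃]²⁺: Summing ligand charges against the +2 overall charge gives an oxidation state of +2 for platinum. Group 10 minus oxidation state 2 gives a d⁸ configuration. A 5d d⁸ ion has a large crystal-field splitting; square planar leaves the high-energy d_{x²−y²} orbital empty and maximises CFSE. → square planar.
For [Zn(OH)₂(py)₂]: Summing ligand charges against the 0 overall charge gives an oxidation state of +2 for zinc. Zn sits in group 12, so the d-electron count is 12 − 2 = 10. A d¹⁰ ion has no crystal-field stabilisation preference between square planar and tetrahedral, so four ligands adopt the sterically favoured tetrahedral geometry. → tetrahedral.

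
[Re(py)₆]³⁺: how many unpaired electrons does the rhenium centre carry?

Pyridine is neutral; balancing the +3 overall charge requires Re(III).
Group 7 minus oxidation state 3 gives a d⁴ configuration.
The spin state decides the count: a 5d ion has a large Δₒ and is invariably low-spin.
An octahedral low-spin d⁴ ion is t₂g⁴e_g⁰, giving 2 unpaired electrons.

2 unpaired electrons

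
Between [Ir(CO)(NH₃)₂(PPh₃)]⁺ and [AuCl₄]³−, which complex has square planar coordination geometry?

[Ir(CO)(NH₃)₂(PPh₃)]⁺

For [Ir(CO)(NH₃)₂(PPh₃)]⁺: Carbonyl is neutral; ammonia is neutral; triphenylphosphine is neutral; balancing the +1 overall charge requires Ir(I). Iridium is a group-9 element; Ir(I) is therefore d⁸. A 5d d⁸ ion has a large crystal-field splitting; square planar leaves the high-energy d_{x²−y²} orbital empty and maximises CFSE. → square planar.
For [AuCl₄]³−: Ligand charges: each chloride is −1. With an overall charge of −3 the gold centre must be in the +1 oxidation state. Gold is a group-11 element; Au(I) is therefore d¹⁰. A d¹⁰ ion has no crystal-field stabilisation preference between square planar and tetrahedral, so four ligands adopt the sterically favoured tetrahedral geometry. → tetrahedral.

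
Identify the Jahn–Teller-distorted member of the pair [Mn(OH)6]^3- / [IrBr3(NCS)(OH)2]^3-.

[Mn(OH)6]^3-

[Mn(OH)6]^3-: Summing ligand charges against the −3 overall charge gives an oxidation state of +3 for manganese. Manganese is a group-7 element; Mn(III) is therefore d⁴. Hydroxide is a weak-field ligand for a first-row metal, so the complex is high-spin. The t₂g³e_g¹ (high-spin) configuration has an unevenly filled e_g set; the Jahn–Teller theorem predicts a tetragonal distortion (typically axial elongation) to lift the degeneracy.
[IrBr3(NCS)(OH)2]^3-: Summing ligand charges against the −3 overall charge gives an oxidation state of +3 for iridium. Iridium is a group-9 element; Ir(III) is therefore d⁶. A 5d ion has a large Δₒ and is invariably low-spin. The d⁶ configuration leaves the e_g set evenly filled (or empty) — no strong Jahn–Teller driving force.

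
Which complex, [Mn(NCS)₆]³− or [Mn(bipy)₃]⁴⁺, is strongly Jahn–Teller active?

[Mn(NCS)₆]³−: Summing ligand charges against the −3 overall charge gives an oxidation state of +3 for manganese. Group 7 minus oxidation state 3 gives a d⁴ configuration. Isothiocyanate is a weak-field ligand for a first-row metal, so the complex is high-spin. The t₂g³e_g¹ (high-spin) configuration has an unevenly filled e_g set; the Jahn–Teller theorem predicts a tetragonal distortion (typically axial elongation) to lift the degeneracy.
[Mn(bipy)₃]⁴⁺: 2,2′-bipyridine is neutral; balancing the +4 overall charge requires Mn(IV). Group 7 minus oxidation state 4 gives a d³ configuration. The d³ configuration leaves the e_g set evenly filled (or empty) — no strong Jahn–Teller driving force.

[Mn(NCS)₆]³−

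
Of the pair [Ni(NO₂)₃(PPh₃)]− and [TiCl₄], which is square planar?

For [Ni(NO₂)₃(PPh₃)]−: Summing ligand charges against the −1 overall charge gives an oxidation state of +2 for nickel. Ni sits in group 10, so the d-electron count is 10 − 2 = 8. Nitro (N-bound nitrite) and triphenylphosphine are strong-field ligands (high in the spectrochemical series). A 3d d⁸ ion with strong-field ligands gains enough CFSE to favour square planar over tetrahedral. → square planar.
For [TiCl₄]: Summing ligand charges against the 0 overall charge gives an oxidation state of +4 for titanium. Titanium is a group-4 element; Ti(IV) is therefore d⁰. A d⁰ ion has no crystal-field stabilisation preference between square planar and tetrahedral, so four ligands adopt the sterically favoured tetrahedral geometry. → tetrahedral.

[Ni(NO₂)₃(PPh₃)]−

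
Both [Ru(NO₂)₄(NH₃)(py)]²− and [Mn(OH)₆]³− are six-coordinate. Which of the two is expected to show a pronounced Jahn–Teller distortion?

[Ru(NO₂)₄(NH₃)(py)]²−: Each nitro (N-bound nitrite) is −1; ammonia is neutral; pyridine is neutral; balancing the −2 overall charge requires Ru(II). Group 8 minus oxidation state 2 gives a d⁶ configuration. A 4d ion has a large Δₒ and is invariably low-spin. The d⁶ configuration leaves the e_g set evenly filled (or empty) — no strong Jahn–Teller driving force.
[Mn(OH)₆]³−: Ligand charges: each hydroxide is −1. With an overall charge of −3 the manganese centre must be in the +3 oxidation state. Group 7 minus oxidation state 3 gives a d⁴ configuration. Hydroxide is a weak-field ligand for a first-row metal, so the complex is high-spin. The t₂g³e_g¹ (high-spin) configuration has an unevenly filled e_g set; the Jahn–Teller theorem predicts a tetragonal distortion (typically axial elongation) to lift the degeneracy.

[Mn(OH)₆]³−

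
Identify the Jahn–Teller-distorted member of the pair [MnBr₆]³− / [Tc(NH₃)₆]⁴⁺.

[MnBr₆]³−: Summing ligand charges against the −3 overall charge gives an oxidation state of +3 for manganese. Manganese is a group-7 element; Mn(III) is therefore d⁴. Bromide is a weak-field ligand for a first-row metal, so the complex is high-spin. The t₂g³e_g¹ (high-spin) configuration has an unevenly filled e_g set; the Jahn–Teller theorem predicts a tetragonal distortion (typically axial elongation) to lift the degeneracy.
[Tc(NH₃)₆]⁴⁺: Ammonia is neutral; balancing the +4 overall charge requires Tc(IV). Group 7 minus oxidation state 4 gives a d³ configuration. The d³ configuration leaves the e_g set evenly filled (or empty) — no strong Jahn–Teller driving force.

[MnBr₆]³−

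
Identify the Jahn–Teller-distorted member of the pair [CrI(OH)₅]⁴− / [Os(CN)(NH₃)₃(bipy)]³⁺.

[CrI(OH)₅]⁴−

[CrI(OH)₅]⁴−: Ligand charges: each iodide is −1; each hydroxide is −1. With an overall charge of −4 the chromium centre must be in the +2 oxidation state. Group 6 minus oxidation state 2 gives a d⁴ configuration. Hydroxide and iodide are weak-field ligands for a first-row metal, so the complex is high-spin. The t₂g³e_g¹ (high-spin) configuration has an unevenly filled e_g set; the Jahn–Teller theorem predicts a tetragonal distortion (typically axial elongation) to lift the degeneracy.
[Os(CN)(NH₃)₃(bipy)]³⁺: Each cyanide is −1; ammonia is neutral; 2,2′-bipyridine is neutral; balancing the +3 overall charge requires Os(IV). Os sits in group 8, so the d-electron count is 8 − 4 = 4. A 5d ion has a large Δₒ and is invariably low-spin. The d⁴ configuration leaves the e_g set evenly filled (or empty) — no strong Jahn–Teller driving force.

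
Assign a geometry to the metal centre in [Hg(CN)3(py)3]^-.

Summing ligand charges against the −1 overall charge gives an oxidation state of +2 for mercury.
Hg sits in group 12, so the d-electron count is 12 − 2 = 10.
With 6 monodentate ligands the coordination number is 6.
Six donors around a single metal centre give an octahedral coordination sphere.

octahedral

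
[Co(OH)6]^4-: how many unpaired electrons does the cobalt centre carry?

Each hydroxide is −1; balancing the −4 overall charge requires Co(II).
Co sits in group 9, so the d-electron count is 9 − 2 = 7.
The spin state decides the count: Hydroxide is a weak-field ligand for a first-row metal, so the complex is high-spin.
An octahedral high-spin d⁷ ion is t₂g⁵e_g², giving 3 unpaired electrons.

3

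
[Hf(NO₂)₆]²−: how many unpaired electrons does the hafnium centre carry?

0 unpaired electrons

Ligand charges: each nitro (N-bound nitrite) is −1. With an overall charge of −2 the hafnium centre must be in the +4 oxidation state.
Hf sits in group 4, so the d-electron count is 4 − 4 = 0.
In an octahedral field the d⁰ configuration is t₂g⁰e_g⁰, giving 0 unpaired electrons.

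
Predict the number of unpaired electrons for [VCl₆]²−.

1 unpaired electron

Summing ligand charges against the −2 overall charge gives an oxidation state of +4 for vanadium.
V sits in group 5, so the d-electron count is 5 − 4 = 1.
In an octahedral field the d¹ configuration is t₂g¹e_g⁰ (only one arrangement possible), giving 1 unpaired electron.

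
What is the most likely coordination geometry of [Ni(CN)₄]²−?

Summing ligand charges against the −2 overall charge gives an oxidation state of +2 for nickel.
Group 10 minus oxidation state 2 gives a d⁸ configuration.
With 4 monodentate ligands the coordination number is 4.
Cyanide is a strong-field ligand (high in the spectrochemical series).
A 3d d⁸ ion with strong-field ligands gains enough CFSE to favour square planar over tetrahedral.

square planar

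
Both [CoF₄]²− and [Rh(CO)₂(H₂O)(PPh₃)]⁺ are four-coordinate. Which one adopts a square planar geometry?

[Rh(CO)₂(H₂O)(PPh₃)]⁺

For [CoF₄]²−: Ligand charges: each fluoride is −1. With an overall charge of −2 the cobalt centre must be in the +2 oxidation state. Co sits in group 9, so the d-electron count is 9 − 2 = 7. For a high-spin 3d d⁷ ion with weak-field ligands the small Δₜ gives little square-planar CFSE advantage, so four ligands adopt the sterically favoured tetrahedral geometry. → tetrahedral.
For [Rh(CO)₂(H₂O)(PPh₃)]⁺: Summing ligand charges against the +1 overall charge gives an oxidation state of +1 for rhodium. Group 9 minus oxidation state 1 gives a d⁸ configuration. A 4d d⁸ ion has a large crystal-field splitting; square planar leaves the high-energy d_{x²−y²} orbital empty and maximises CFSE. → square planar.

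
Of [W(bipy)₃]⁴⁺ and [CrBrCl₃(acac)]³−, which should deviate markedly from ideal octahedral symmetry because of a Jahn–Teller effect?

[CrBrCl₃(acac)]³−

[W(bipy)₃]⁴⁺: 2,2′-bipyridine is neutral; balancing the +4 overall charge requires W(IV). Group 6 minus oxidation state 4 gives a d² configuration. The d² configuration leaves the e_g set evenly filled (or empty) — no strong Jahn–Teller driving force.
[CrBrCl₃(acac)]³−: Each bromide is −1; each chloride is −1; each acetylacetonate is −1; balancing the −3 overall charge requires Cr(II). Cr sits in group 6, so the d-electron count is 6 − 2 = 4. Acetylacetonate, bromide, and chloride are weak-field ligands for a first-row metal, so the complex is high-spin. The t₂g³e_g¹ (high-spin) configuration has an unevenly filled e_g set; the Jahn–Teller theorem predicts a tetragonal distortion (typically axial elongation) to lift the degeneracy.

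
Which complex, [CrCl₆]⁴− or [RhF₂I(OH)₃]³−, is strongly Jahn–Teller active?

[CrCl₆]⁴−: Summing ligand charges against the −4 overall charge gives an oxidation state of +2 for chromium. Chromium is a group-6 element; Cr(II) is therefore d⁴. Chloride is a weak-field ligand for a first-row metal, so the complex is high-spin. The t₂g³e_g¹ (high-spin) configuration has an unevenly filled e_g set; the Jahn–Teller theorem predicts a tetragonal distortion (typically axial elongation) to lift the degeneracy.
[RhF₂I(OH)₃]³−: Each fluoride is −1; each iodide is −1; each hydroxide is −1; balancing the −3 overall charge requires Rh(III). Rh sits in group 9, so the d-electron count is 9 − 3 = 6. A 4d ion has a large Δₒ and is invariably low-spin. The d⁶ configuration leaves the e_g set evenly filled (or empty) — no strong Jahn–Teller driving force.

[CrCl₆]⁴−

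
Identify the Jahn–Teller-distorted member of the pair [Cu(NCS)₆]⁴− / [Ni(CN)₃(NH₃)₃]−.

[Cu(NCS)₆]⁴−

[Cu(NCS)₆]⁴−: Each isothiocyanate is −1; balancing the −4 overall charge requires Cu(II). Group 11 minus oxidation state 2 gives a d⁹ configuration. The t₂g⁶e_g³ configuration has an unevenly filled e_g set; the Jahn–Teller theorem predicts a tetragonal distortion (typically axial elongation) to lift the degeneracy.
[Ni(CN)₃(NH₃)₃]−: Each cyanide is −1; ammonia is neutral; balancing the −1 overall charge requires Ni(II). Ni sits in group 10, so the d-electron count is 10 − 2 = 8. The d⁸ configuration leaves the e_g set evenly filled (or empty) — no strong Jahn–Teller driving force.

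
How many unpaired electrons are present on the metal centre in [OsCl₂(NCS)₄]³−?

1

Summing ligand charges against the −3 overall charge gives an oxidation state of +3 for osmium.
Group 8 minus oxidation state 3 gives a d⁵ configuration.
The spin state decides the count: a 5d ion has a large Δₒ and is invariably low-spin.
An octahedral low-spin d⁵ ion is t₂g⁵e_g⁰, giving 1 unpaired electron.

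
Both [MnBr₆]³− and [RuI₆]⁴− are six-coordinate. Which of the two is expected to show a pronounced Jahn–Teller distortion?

[MnBr₆]³−

[MnBr₆]³−: Summing ligand charges against the −3 overall charge gives an oxidation state of +3 for manganese. Manganese is a group-7 element; Mn(III) is therefore d⁴. Bromide is a weak-field ligand for a first-row metal, so the complex is high-spin. The t₂g³e_g¹ (high-spin) configuration has an unevenly filled e_g set; the Jahn–Teller theorem predicts a tetragonal distortion (typically axial elongation) to lift the degeneracy.
[RuI₆]⁴−: Ligand charges: each iodide is −1. With an overall charge of −4 the ruthenium centre must be in the +2 oxidation state. Ru sits in group 8, so the d-electron count is 8 − 2 = 6. A 4d ion has a large Δₒ and is invariably low-spin. The d⁶ configuration leaves the e_g set evenly filled (or empty) — no strong Jahn–Teller driving force.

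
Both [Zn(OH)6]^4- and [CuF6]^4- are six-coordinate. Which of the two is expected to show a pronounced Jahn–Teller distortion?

[Zn(OH)6]^4-: Each hydroxide is −1; balancing the −4 overall charge requires Zn(II). Zinc is a group-12 element; Zn(II) is therefore d¹⁰. The d¹⁰ configuration leaves the e_g set evenly filled (or empty) — no strong Jahn–Teller driving force.
[CuF6]^4-: Summing ligand charges against the −4 overall charge gives an oxidation state of +2 for copper. Copper is a group-11 element; Cu(II) is therefore d⁹. The t₂g⁶e_g³ configuration has an unevenly filled e_g set; the Jahn–Teller theorem predicts a tetragonal distortion (typically axial elongation) to lift the degeneracy.

[CuF6]^4-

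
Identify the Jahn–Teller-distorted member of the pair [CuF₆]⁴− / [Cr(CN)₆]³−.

[CuF₆]⁴−: Each fluoride is −1; balancing the −4 overall charge requires Cu(II). Cu sits in group 11, so the d-electron count is 11 − 2 = 9. The t₂g⁶e_g³ configuration has an unevenly filled e_g set; the Jahn–Teller theorem predicts a tetragonal distortion (typically axial elongation) to lift the degeneracy.
[Cr(CN)₆]³−: Summing ligand charges against the −3 overall charge gives an oxidation state of +3 for chromium. Chromium is a group-6 element; Cr(III) is therefore d³. The d³ configuration leaves the e_g set evenly filled (or empty) — no strong Jahn–Teller driving force.

[CuF₆]⁴−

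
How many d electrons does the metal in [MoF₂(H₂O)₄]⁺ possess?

Each fluoride is −1; water is neutral; balancing the +1 overall charge requires Mo(III).
Molybdenum is a group-6 element; Mo(III) is therefore d³.

d³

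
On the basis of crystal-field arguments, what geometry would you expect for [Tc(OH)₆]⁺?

octahedral

Summing ligand charges against the +1 overall charge gives an oxidation state of +7 for technetium.
Group 7 minus oxidation state 7 gives a d⁰ configuration.
Coordination number: 6.
Six donors around a single metal centre give an octahedral coordination sphere.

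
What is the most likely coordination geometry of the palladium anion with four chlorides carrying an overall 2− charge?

square planar

Each chloride is −1; balancing the −2 overall charge requires Pd(II).
Palladium is a group-10 element; Pd(II) is therefore d⁸.
With 4 monodentate ligands the coordination number is 4.
A 4d d⁸ ion has a large crystal-field splitting; square planar leaves the high-energy d_{x²−y²} orbital empty and maximises CFSE.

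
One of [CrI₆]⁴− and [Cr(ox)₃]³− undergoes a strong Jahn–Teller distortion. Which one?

[CrI₆]⁴−: Ligand charges: each iodide is −1. With an overall charge of −4 the chromium centre must be in the +2 oxidation state. Group 6 minus oxidation state 2 gives a d⁴ configuration. Iodide is a weak-field ligand for a first-row metal, so the complex is high-spin. The t₂g³e_g¹ (high-spin) configuration has an unevenly filled e_g set; the Jahn–Teller theorem predicts a tetragonal distortion (typically axial elongation) to lift the degeneracy.
[Cr(ox)₃]³−: Summing ligand charges against the −3 overall charge gives an oxidation state of +3 for chromium. Group 6 minus oxidation state 3 gives a d³ configuration. The d³ configuration leaves the e_g set evenly filled (or empty) — no strong Jahn–Teller driving force.

[CrI₆]⁴−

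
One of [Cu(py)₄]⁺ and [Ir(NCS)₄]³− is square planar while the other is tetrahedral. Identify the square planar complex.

[Ir(NCS)₄]³−

For [Cu(py)₄]⁺: Pyridine is neutral; balancing the +1 overall charge requires Cu(I). Group 11 minus oxidation state 1 gives a d¹⁰ configuration. A d¹⁰ ion has no crystal-field stabilisation preference between square planar and tetrahedral, so four ligands adopt the sterically favoured tetrahedral geometry. → tetrahedral.
For [Ir(NCS)₄]³−: Each isothiocyanate is −1; balancing the −3 overall charge requires Ir(I). Iridium is a group-9 element; Ir(I) is therefore d⁸. A 5d d⁸ ion has a large crystal-field splitting; square planar leaves the high-energy d_{x²−y²} orbital empty and maximises CFSE. → square planar.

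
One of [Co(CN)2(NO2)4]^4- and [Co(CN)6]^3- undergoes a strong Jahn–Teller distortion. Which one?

[Co(CN)2(NO2)4]^4-

[Co(CN)2(NO2)4]^4-: Summing ligand charges against the −4 overall charge gives an oxidation state of +2 for cobalt. Co sits in group 9, so the d-electron count is 9 − 2 = 7. Cyanide and nitro (N-bound nitrite) are strong-field ligands (high in the spectrochemical series) for a first-row metal, so the complex is low-spin. The t₂g⁶e_g¹ (low-spin) configuration has an unevenly filled e_g set; the Jahn–Teller theorem predicts a tetragonal distortion (typically axial elongation) to lift the degeneracy.
[Co(CN)6]^3-: Ligand charges: each cyanide is −1. With an overall charge of −3 the cobalt centre must be in the +3 oxidation state. Co sits in group 9, so the d-electron count is 9 − 3 = 6. Co(III) has an exceptionally large octahedral splitting and is low-spin with essentially every ligand except fluoride. The d⁶ configuration leaves the e_g set evenly filled (or empty) — no strong Jahn–Teller driving force.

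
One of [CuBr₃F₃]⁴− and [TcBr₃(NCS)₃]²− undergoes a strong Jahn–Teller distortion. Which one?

[CuBr₃F₃]⁴−: Summing ligand charges against the −4 overall charge gives an oxidation state of +2 for copper. Group 11 minus oxidation state 2 gives a d⁹ configuration. The t₂g⁶e_g³ configuration has an unevenly filled e_g set; the Jahn–Teller theorem predicts a tetragonal distortion (typically axial elongation) to lift the degeneracy.
[TcBr₃(NCS)₃]²−: Ligand charges: each bromide is −1; each isothiocyanate is −1. With an overall charge of −2 the technetium centre must be in the +4 oxidation state. Tc sits in group 7, so the d-electron count is 7 − 4 = 3. The d³ configuration leaves the e_g set evenly filled (or empty) — no strong Jahn–Teller driving force.

[CuBr₃F₃]⁴−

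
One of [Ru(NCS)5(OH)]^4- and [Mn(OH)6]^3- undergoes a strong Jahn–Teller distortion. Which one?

[Mn(OH)6]^3-

[Ru(NCS)5(OH)]^4-: Each isothiocyanate is −1; each hydroxide is −1; balancing the −4 overall charge requires Ru(II). Ruthenium is a group-8 element; Ru(II) is therefore d⁶. A 4d ion has a large Δₒ and is invariably low-spin. The d⁶ configuration leaves the e_g set evenly filled (or empty) — no strong Jahn–Teller driving force.
[Mn(OH)6]^3-: Summing ligand charges against the −3 overall charge gives an oxidation state of +3 for manganese. Mn sits in group 7, so the d-electron count is 7 − 3 = 4. Hydroxide is a weak-field ligand for a first-row metal, so the complex is high-spin. The t₂g³e_g¹ (high-spin) configuration has an unevenly filled e_g set; the Jahn–Teller theorem predicts a tetragonal distortion (typically axial elongation) to lift the degeneracy.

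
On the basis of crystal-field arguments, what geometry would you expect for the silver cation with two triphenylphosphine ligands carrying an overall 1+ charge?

linear

Ligand charges: triphenylphosphine is neutral. With an overall charge of +1 the silver centre must be in the +1 oxidation state.
Silver is a group-11 element; Ag(I) is therefore d¹⁰.
With 2 monodentate ligands the coordination number is 2.
A d¹⁰ ion with only two ligands adopts a linear arrangement (sp hybridisation; no CFSE preference).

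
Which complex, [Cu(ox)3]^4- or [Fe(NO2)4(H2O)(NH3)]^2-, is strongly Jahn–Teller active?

[Cu(ox)3]^4-

[Cu(ox)3]^4-: Each oxalate is −2; balancing the −4 overall charge requires Cu(II). Group 11 minus oxidation state 2 gives a d⁹ configuration. The t₂g⁶e_g³ configuration has an unevenly filled e_g set; the Jahn–Teller theorem predicts a tetragonal distortion (typically axial elongation) to lift the degeneracy.
[Fe(NO2)4(H2O)(NH3)]^2-: Ligand charges: each nitro (N-bound nitrite) is −1; water is neutral; ammonia is neutral. With an overall charge of −2 the iron centre must be in the +2 oxidation state. Group 8 minus oxidation state 2 gives a d⁶ configuration. Nitro (N-bound nitrite) is a strong-field ligand (high in the spectrochemical series) for a first-row metal, so the complex is low-spin. The d⁶ configuration leaves the e_g set evenly filled (or empty) — no strong Jahn–Teller driving force.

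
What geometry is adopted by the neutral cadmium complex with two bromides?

linear

Summing ligand charges against the 0 overall charge gives an oxidation state of +2 for cadmium.
Group 12 minus oxidation state 2 gives a d¹⁰ configuration.
Coordination number: 2.
A d¹⁰ ion with only two ligands adopts a linear arrangement (sp hybridisation; no CFSE preference).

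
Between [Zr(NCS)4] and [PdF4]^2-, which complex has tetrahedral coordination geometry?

[Zr(NCS)4]

For [Zr(NCS)4]: Each isothiocyanate is −1; balancing the 0 overall charge requires Zr(IV). Zirconium is a group-4 element; Zr(IV) is therefore d⁰. A d⁰ ion has no crystal-field stabilisation preference between square planar and tetrahedral, so four ligands adopt the sterically favoured tetrahedral geometry. → tetrahedral.
For [PdF4]^2-: Summing ligand charges against the −2 overall charge gives an oxidation state of +2 for palladium. Group 10 minus oxidation state 2 gives a d⁸ configuration. A 4d d⁸ ion has a large crystal-field splitting; square planar leaves the high-energy d_{x²−y²} orbital empty and maximises CFSE. → square planar.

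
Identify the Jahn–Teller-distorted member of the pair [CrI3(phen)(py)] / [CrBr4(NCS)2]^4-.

[CrBr4(NCS)2]^4-

[CrI3(phen)(py)]: Summing ligand charges against the 0 overall charge gives an oxidation state of +3 for chromium. Chromium is a group-6 element; Cr(III) is therefore d³. The d³ configuration leaves the e_g set evenly filled (or empty) — no strong Jahn–Teller driving force.
[CrBr4(NCS)2]^4-: Ligand charges: each bromide is −1; each isothiocyanate is −1. With an overall charge of −4 the chromium centre must be in the +2 oxidation state. Chromium is a group-6 element; Cr(II) is therefore d⁴. Bromide and isothiocyanate are weak-field ligands for a first-row metal, so the complex is high-spin. The t₂g³e_g¹ (high-spin) configuration has an unevenly filled e_g set; the Jahn–Teller theorem predicts a tetragonal distortion (typically axial elongation) to lift the degeneracy.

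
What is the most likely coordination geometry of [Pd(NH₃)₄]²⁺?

square planar

Ammonia is neutral; balancing the +2 overall charge requires Pd(II).
Group 10 minus oxidation state 2 gives a d⁸ configuration.
Coordination number: 4.
A 4d d⁸ ion has a large crystal-field splitting; square planar leaves the high-energy d_{x²−y²} orbital empty and maximises CFSE.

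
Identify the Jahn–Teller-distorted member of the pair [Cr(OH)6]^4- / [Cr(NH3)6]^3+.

[Cr(OH)6]^4-

[Cr(OH)6]^4-: Summing ligand charges against the −4 overall charge gives an oxidation state of +2 for chromium. Group 6 minus oxidation state 2 gives a d⁴ configuration. Hydroxide is a weak-field ligand for a first-row metal, so the complex is high-spin. The t₂g³e_g¹ (high-spin) configuration has an unevenly filled e_g set; the Jahn–Teller theorem predicts a tetragonal distortion (typically axial elongation) to lift the degeneracy.
[Cr(NH3)6]^3+: Ammonia is neutral; balancing the +3 overall charge requires Cr(III). Cr sits in group 6, so the d-electron count is 6 − 3 = 3. The d³ configuration leaves the e_g set evenly filled (or empty) — no strong Jahn–Teller driving force.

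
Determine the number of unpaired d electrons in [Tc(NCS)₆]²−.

Each isothiocyanate is −1; balancing the −2 overall charge requires Tc(IV).
Group 7 minus oxidation state 4 gives a d³ configuration.
In an octahedral field the d³ configuration is t₂g³e_g⁰ (only one arrangement possible), giving 3 unpaired electrons.

3 unpaired electrons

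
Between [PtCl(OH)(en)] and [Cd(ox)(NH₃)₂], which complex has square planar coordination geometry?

For [PtCl(OH)(en)]: Each chloride is −1; each hydroxide is −1; ethylenediamine is neutral; balancing the 0 overall charge requires Pt(II). Platinum is a group-10 element; Pt(II) is therefore d⁸. A 5d d⁸ ion has a large crystal-field splitting; square planar leaves the high-energy d_{x²−y²} orbital empty and maximises CFSE. → square planar.
For [Cd(ox)(NH₃)₂]: Summing ligand charges against the 0 overall charge gives an oxidation state of +2 for cadmium. Group 12 minus oxidation state 2 gives a d¹⁰ configuration. A d¹⁰ ion has no crystal-field stabilisation preference between square planar and tetrahedral, so four ligands adopt the sterically favoured tetrahedral geometry. → tetrahedral.

[PtCl(OH)(en)]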